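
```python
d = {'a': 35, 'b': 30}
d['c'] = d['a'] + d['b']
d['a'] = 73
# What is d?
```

After line 1: d = {'a': 35, 'b': 30}
After line 2 (d['c'] = 35 + 30): d = {'a': 35, 'b': 30, 'c': 65}
After line 3: d = {'a': 73, 'b': 30, 'c': 65}

{'a': 73, 'b': 30, 'c': 65}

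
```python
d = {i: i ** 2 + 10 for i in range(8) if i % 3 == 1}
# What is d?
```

{1: 11, 4: 26, 7: 59}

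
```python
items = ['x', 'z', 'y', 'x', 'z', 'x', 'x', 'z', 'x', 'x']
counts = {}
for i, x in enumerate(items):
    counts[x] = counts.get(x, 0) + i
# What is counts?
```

Initial: counts = {}, items = ['x', 'z', 'y', 'x', 'z', 'x', 'x', 'z', 'x', 'x']
i=0, x='x': counts = {'x': 0}
i=1, x='z': counts = {'x': 0, 'z': 1}
i=2, x='y': counts = {'x': 0, 'z': 1, 'y': 2}
i=3, x='x': counts = {'x': 3, 'z': 1, 'y': 2}
i=4, x='z': counts = {'x': 3, 'z': 5, 'y': 2}
i=5, x='x': counts = {'x': 8, 'z': 5, 'y': 2}
i=6, x='x': counts = {'x': 14, 'z': 5, 'y': 2}
i=7, x='z': counts = {'x': 14, 'z': 12, 'y': 2}
i=8, x='x': counts = {'x': 22, 'z': 12, 'y': 2}
i=9, x='x': counts = {'x': 31, 'z': 12, 'y': 2}

{'x': 31, 'z': 12, 'y': 2}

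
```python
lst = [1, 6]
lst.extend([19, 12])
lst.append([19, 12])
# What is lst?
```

After line 1: lst = [1, 6]
After line 2 (extend unpacks [19, 12]): lst = [1, 6, 19, 12]
After line 3 (append adds [19, 12] as single element): lst = [1, 6, 19, 12, [19, 12]]

[1, 6, 19, 12, [19, 12]]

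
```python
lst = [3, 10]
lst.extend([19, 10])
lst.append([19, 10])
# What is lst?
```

After line 1: lst = [3, 10]
After line 2 (extend unpacks [19, 10]): lst = [3, 10, 19, 10]
After line 3 (append adds [19, 10] as single element): lst = [3, 10, 19, 10, [19, 10]]

[3, 10, 19, 10, [19, 10]]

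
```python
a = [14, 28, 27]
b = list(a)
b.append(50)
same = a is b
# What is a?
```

After line 1: a = [14, 28, 27]
After line 2 (b = list(a) is a shallow copy, new object): a = [14, 28, 27], b = [14, 28, 27]
After line 3 (append only mutates b): a = [14, 28, 27], b = [14, 28, 27, 50]
After line 4 (same = a is b; different objects -> False): same = False

[14, 28, 27]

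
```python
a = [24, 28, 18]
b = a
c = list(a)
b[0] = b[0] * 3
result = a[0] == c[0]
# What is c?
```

After line 1: a = [24, 28, 18]
After line 2 (b = a, alias): a = [24, 28, 18], b = [24, 28, 18]
After line 3 (c = list(a) is a copy, new object): c = [24, 28, 18]
After line 4 (b[0] = 24 * 3 = 72; mutates shared a/b): a = b = [72, 28, 18], c = [24, 28, 18]
After line 5 (a[0] = 72, c[0] = 24; result = False)

[24, 28, 18]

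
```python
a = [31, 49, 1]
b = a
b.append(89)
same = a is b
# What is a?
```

After line 1: a = [31, 49, 1]
After line 2 (b = a is an alias, same object): a = [31, 49, 1], b = [31, 49, 1]
After line 3 (b.append mutates the shared list): a = [31, 49, 1, 89], b = [31, 49, 1, 89]
After line 4 (same = a is b; same object -> True): same = True

[31, 49, 1, 89]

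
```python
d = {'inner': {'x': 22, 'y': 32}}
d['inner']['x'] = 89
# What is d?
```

After line 1: d = {'inner': {'x': 22, 'y': 32}}
After line 2 (inner x overwritten): d = {'inner': {'x': 89, 'y': 32}}

{'inner': {'x': 89, 'y': 32}}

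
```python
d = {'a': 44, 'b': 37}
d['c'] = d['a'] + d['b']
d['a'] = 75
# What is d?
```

After line 1: d = {'a': 44, 'b': 37}
After line 2 (d['c'] = 44 + 37): d = {'a': 44, 'b': 37, 'c': 81}
After line 3: d = {'a': 75, 'b': 37, 'c': 81}

{'a': 75, 'b': 37, 'c': 81}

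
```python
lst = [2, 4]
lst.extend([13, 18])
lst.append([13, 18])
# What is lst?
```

After line 1: lst = [2, 4]
After line 2 (extend unpacks [13, 18]): lst = [2, 4, 13, 18]
After line 3 (append adds [13, 18] as single element): lst = [2, 4, 13, 18, [13, 18]]

[2, 4, 13, 18, [13, 18]]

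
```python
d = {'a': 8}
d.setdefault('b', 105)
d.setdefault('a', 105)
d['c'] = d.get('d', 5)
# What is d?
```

After line 1: d = {'a': 8}
After line 2 (setdefault adds 'b'=105): d = {'a': 8, 'b': 105}
After line 3 (setdefault 'a' no-op, already exists): d = {'a': 8, 'b': 105}
After line 4 (get('d', 5) returns default since 'd' not in d): d = {'a': 8, 'b': 105, 'c': 5}

{'a': 8, 'b': 105, 'c': 5}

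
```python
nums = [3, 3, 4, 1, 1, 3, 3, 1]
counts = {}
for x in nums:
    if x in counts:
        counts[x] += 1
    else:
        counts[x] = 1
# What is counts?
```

Initial: counts = {}, nums = [3, 3, 4, 1, 1, 3, 3, 1]
See 3: counts = {3: 1}
See 3: counts = {3: 2}
See 4: counts = {3: 2, 4: 1}
See 1: counts = {3: 2, 4: 1, 1: 1}
See 1: counts = {3: 2, 4: 1, 1: 2}
See 3: counts = {3: 3, 4: 1, 1: 2}
See 3: counts = {3: 4, 4: 1, 1: 2}
See 1: counts = {3: 4, 4: 1, 1: 3}

{3: 4, 4: 1, 1: 3}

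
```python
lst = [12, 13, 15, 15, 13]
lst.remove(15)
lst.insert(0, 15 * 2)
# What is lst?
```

After line 1: lst = [12, 13, 15, 15, 13]
After line 2 (remove first 15): lst = [12, 13, 15, 13]
After line 3 (insert 30 at index 0): lst = [30, 12, 13, 15, 13]

[30, 12, 13, 15, 13]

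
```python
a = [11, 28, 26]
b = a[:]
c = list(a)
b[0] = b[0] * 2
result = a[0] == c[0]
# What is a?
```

After line 1: a = [11, 28, 26]
After line 2 (b = a[:], copy): a = [11, 28, 26], b = [11, 28, 26]
After line 3 (c = list(a) is a copy, new object): c = [11, 28, 26]
After line 4 (b[0] = 11 * 2 = 22; only b mutates (copy)): a = [11, 28, 26], b = [22, 28, 26], c = [11, 28, 26]
After line 5 (a[0] = 11, c[0] = 11; result = True)

[11, 28, 26]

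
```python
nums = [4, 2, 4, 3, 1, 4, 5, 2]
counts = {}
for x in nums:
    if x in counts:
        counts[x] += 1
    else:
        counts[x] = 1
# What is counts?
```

Initial: counts = {}, nums = [4, 2, 4, 3, 1, 4, 5, 2]
See 4: counts = {4: 1}
See 2: counts = {4: 1, 2: 1}
See 4: counts = {4: 2, 2: 1}
See 3: counts = {4: 2, 2: 1, 3: 1}
See 1: counts = {4: 2, 2: 1, 3: 1, 1: 1}
See 4: counts = {4: 3, 2: 1, 3: 1, 1: 1}
See 5: counts = {4: 3, 2: 1, 3: 1, 1: 1, 5: 1}
See 2: counts = {4: 3, 2: 2, 3: 1, 1: 1, 5: 1}

{4: 3, 2: 2, 3: 1, 1: 1, 5: 1}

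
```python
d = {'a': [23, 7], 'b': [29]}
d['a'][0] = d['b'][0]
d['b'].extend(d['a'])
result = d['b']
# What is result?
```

After line 1: d = {'a': [23, 7], 'b': [29]}
After line 2 (a[0] = b[0] = 29): d = {'a': [29, 7], 'b': [29]}
After line 3 (b.extend(a) appends [29, 7]): d = {'a': [29, 7], 'b': [29, 29, 7]}
After line 4: result = d['b'] = [29, 29, 7]

[29, 29, 7]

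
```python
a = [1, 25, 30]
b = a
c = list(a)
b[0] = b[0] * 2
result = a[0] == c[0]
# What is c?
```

After line 1: a = [1, 25, 30]
After line 2 (b = a, alias): a = [1, 25, 30], b = [1, 25, 30]
After line 3 (c = list(a) is a copy, new object): c = [1, 25, 30]
After line 4 (b[0] = 1 * 2 = 2; mutates shared a/b): a = b = [2, 25, 30], c = [1, 25, 30]
After line 5 (a[0] = 2, c[0] = 1; result = False)

[1, 25, 30]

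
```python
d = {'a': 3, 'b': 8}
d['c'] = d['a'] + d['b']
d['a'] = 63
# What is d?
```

After line 1: d = {'a': 3, 'b': 8}
After line 2 (d['c'] = 3 + 8): d = {'a': 3, 'b': 8, 'c': 11}
After line 3: d = {'a': 63, 'b': 8, 'c': 11}

{'a': 63, 'b': 8, 'c': 11}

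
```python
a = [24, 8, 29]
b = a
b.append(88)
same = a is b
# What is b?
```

After line 1: a = [24, 8, 29]
After line 2 (b = a is an alias, same object): a = [24, 8, 29], b = [24, 8, 29]
After line 3 (b.append mutates the shared list): a = [24, 8, 29, 88], b = [24, 8, 29, 88]
After line 4 (same = a is b; same object -> True): same = True

[24, 8, 29, 88]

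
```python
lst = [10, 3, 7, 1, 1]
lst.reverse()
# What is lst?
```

[1, 1, 7, 3, 10]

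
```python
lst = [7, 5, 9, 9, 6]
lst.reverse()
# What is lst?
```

[6, 9, 9, 5, 7]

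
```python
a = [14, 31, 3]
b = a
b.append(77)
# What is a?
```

After line 1: a = [14, 31, 3]
After line 2 (b = a is an alias, same object): a = [14, 31, 3], b = [14, 31, 3]
After line 3 (b.append mutates the shared list): a = [14, 31, 3, 77], b = [14, 31, 3, 77]

[14, 31, 3, 77]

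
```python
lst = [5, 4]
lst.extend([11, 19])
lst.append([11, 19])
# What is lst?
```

After line 1: lst = [5, 4]
After line 2 (extend unpacks [11, 19]): lst = [5, 4, 11, 19]
After line 3 (append adds [11, 19] as single element): lst = [5, 4, 11, 19, [11, 19]]

[5, 4, 11, 19, [11, 19]]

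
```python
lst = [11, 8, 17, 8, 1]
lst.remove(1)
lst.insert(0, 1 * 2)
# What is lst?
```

After line 1: lst = [11, 8, 17, 8, 1]
After line 2 (remove first 1): lst = [11, 8, 17, 8]
After line 3 (insert 2 at index 0): lst = [2, 11, 8, 17, 8]

[2, 11, 8, 17, 8]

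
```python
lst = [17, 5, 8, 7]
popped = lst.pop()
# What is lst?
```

[17, 5, 8]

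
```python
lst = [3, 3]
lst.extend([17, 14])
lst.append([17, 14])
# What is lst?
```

After line 1: lst = [3, 3]
After line 2 (extend unpacks [17, 14]): lst = [3, 3, 17, 14]
After line 3 (append adds [17, 14] as single element): lst = [3, 3, 17, 14, [17, 14]]

[3, 3, 17, 14, [17, 14]]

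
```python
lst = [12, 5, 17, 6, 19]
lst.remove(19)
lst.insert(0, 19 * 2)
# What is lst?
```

After line 1: lst = [12, 5, 17, 6, 19]
After line 2 (remove first 19): lst = [12, 5, 17, 6]
After line 3 (insert 38 at index 0): lst = [38, 12, 5, 17, 6]

[38, 12, 5, 17, 6]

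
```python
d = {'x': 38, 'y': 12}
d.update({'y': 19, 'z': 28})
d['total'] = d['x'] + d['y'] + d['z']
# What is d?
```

After line 1: d = {'x': 38, 'y': 12}
After line 2 (y overwritten, z added): d = {'x': 38, 'y': 19, 'z': 28}
After line 3 (total = 38 + 19 + 28 = 85): d = {'x': 38, 'y': 19, 'z': 28, 'total': 85}

{'x': 38, 'y': 19, 'z': 28, 'total': 85}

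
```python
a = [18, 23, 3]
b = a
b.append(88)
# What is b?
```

After line 1: a = [18, 23, 3]
After line 2 (b = a is an alias, same object): a = [18, 23, 3], b = [18, 23, 3]
After line 3 (b.append mutates the shared list): a = [18, 23, 3, 88], b = [18, 23, 3, 88]

[18, 23, 3, 88]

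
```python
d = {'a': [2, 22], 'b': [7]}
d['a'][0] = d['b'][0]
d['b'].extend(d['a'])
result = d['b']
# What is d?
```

After line 1: d = {'a': [2, 22], 'b': [7]}
After line 2 (a[0] = b[0] = 7): d = {'a': [7, 22], 'b': [7]}
After line 3 (b.extend(a) appends [7, 22]): d = {'a': [7, 22], 'b': [7, 7, 22]}
After line 4: result = d['b'] = [7, 7, 22]

{'a': [7, 22], 'b': [7, 7, 22]}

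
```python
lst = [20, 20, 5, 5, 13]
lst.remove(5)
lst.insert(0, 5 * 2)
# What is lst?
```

After line 1: lst = [20, 20, 5, 5, 13]
After line 2 (remove first 5): lst = [20, 20, 5, 13]
After line 3 (insert 10 at index 0): lst = [10, 20, 20, 5, 13]

[10, 20, 20, 5, 13]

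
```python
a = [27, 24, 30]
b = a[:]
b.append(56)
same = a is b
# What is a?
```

After line 1: a = [27, 24, 30]
After line 2 (b = a[:] is a shallow copy, new object): a = [27, 24, 30], b = [27, 24, 30]
After line 3 (append only mutates b): a = [27, 24, 30], b = [27, 24, 30, 56]
After line 4 (same = a is b; different objects -> False): same = False

[27, 24, 30]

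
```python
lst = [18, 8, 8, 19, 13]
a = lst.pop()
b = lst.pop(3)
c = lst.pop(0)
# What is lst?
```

After line 1: lst = [18, 8, 8, 19, 13]
After line 2 (pop() -> a = 13): lst = [18, 8, 8, 19]
After line 3 (pop(3) -> b = 19): lst = [18, 8, 8]
After line 4 (pop(0) -> c = 18): lst = [8, 8]

[8, 8]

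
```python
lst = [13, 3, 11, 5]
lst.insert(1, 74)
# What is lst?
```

[13, 74, 3, 11, 5]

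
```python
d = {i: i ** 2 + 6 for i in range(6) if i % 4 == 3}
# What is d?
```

{3: 15}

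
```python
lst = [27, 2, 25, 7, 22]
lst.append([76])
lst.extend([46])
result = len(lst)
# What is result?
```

After line 1: lst = [27, 2, 25, 7, 22]
After line 2 (append adds [76] as single element): lst = [27, 2, 25, 7, 22, [76]]
After line 3 (extend unpacks [46], adds 46): lst = [27, 2, 25, 7, 22, [76], 46]
After line 4: result = len(lst) = 7

7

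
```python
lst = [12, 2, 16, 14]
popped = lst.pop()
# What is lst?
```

[12, 2, 16]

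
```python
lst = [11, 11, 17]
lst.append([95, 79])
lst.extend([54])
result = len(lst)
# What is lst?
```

After line 1: lst = [11, 11, 17]
After line 2 (append adds [95, 79] as single element): lst = [11, 11, 17, [95, 79]]
After line 3 (extend unpacks [54], adds 54): lst = [11, 11, 17, [95, 79], 54]
After line 4: result = len(lst) = 5

[11, 11, 17, [95, 79], 54]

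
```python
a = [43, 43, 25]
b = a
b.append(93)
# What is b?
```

After line 1: a = [43, 43, 25]
After line 2 (b = a is an alias, same object): a = [43, 43, 25], b = [43, 43, 25]
After line 3 (b.append mutates the shared list): a = [43, 43, 25, 93], b = [43, 43, 25, 93]

[43, 43, 25, 93]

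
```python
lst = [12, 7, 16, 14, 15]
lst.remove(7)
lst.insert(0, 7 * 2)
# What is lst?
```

After line 1: lst = [12, 7, 16, 14, 15]
After line 2 (remove first 7): lst = [12, 16, 14, 15]
After line 3 (insert 14 at index 0): lst = [14, 12, 16, 14, 15]

[14, 12, 16, 14, 15]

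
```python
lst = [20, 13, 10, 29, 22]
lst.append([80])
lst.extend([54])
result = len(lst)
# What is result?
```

After line 1: lst = [20, 13, 10, 29, 22]
After line 2 (append adds [80] as single element): lst = [20, 13, 10, 29, 22, [80]]
After line 3 (extend unpacks [54], adds 54): lst = [20, 13, 10, 29, 22, [80], 54]
After line 4: result = len(lst) = 7

7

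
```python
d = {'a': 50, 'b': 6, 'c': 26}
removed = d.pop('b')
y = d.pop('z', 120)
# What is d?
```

After line 1: d = {'a': 50, 'b': 6, 'c': 26}
After line 2 (pop 'b' returns 6): d = {'a': 50, 'c': 26}, removed = 6
After line 3 (pop 'z' missing, returns default 120): d = {'a': 50, 'c': 26}, y = 120

{'a': 50, 'c': 26}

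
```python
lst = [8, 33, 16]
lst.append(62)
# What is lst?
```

[8, 33, 16, 62]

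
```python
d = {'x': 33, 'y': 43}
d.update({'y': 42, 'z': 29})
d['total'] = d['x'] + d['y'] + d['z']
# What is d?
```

After line 1: d = {'x': 33, 'y': 43}
After line 2 (y overwritten, z added): d = {'x': 33, 'y': 42, 'z': 29}
After line 3 (total = 33 + 42 + 29 = 104): d = {'x': 33, 'y': 42, 'z': 29, 'total': 104}

{'x': 33, 'y': 42, 'z': 29, 'total': 104}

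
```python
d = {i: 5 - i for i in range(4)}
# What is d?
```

{0: 5, 1: 4, 2: 3, 3: 2}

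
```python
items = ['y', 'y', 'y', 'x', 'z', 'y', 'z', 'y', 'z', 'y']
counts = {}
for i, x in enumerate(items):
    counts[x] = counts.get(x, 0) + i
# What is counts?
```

Initial: counts = {}, items = ['y', 'y', 'y', 'x', 'z', 'y', 'z', 'y', 'z', 'y']
i=0, x='y': counts = {'y': 0}
i=1, x='y': counts = {'y': 1}
i=2, x='y': counts = {'y': 3}
i=3, x='x': counts = {'y': 3, 'x': 3}
i=4, x='z': counts = {'y': 3, 'x': 3, 'z': 4}
i=5, x='y': counts = {'y': 8, 'x': 3, 'z': 4}
i=6, x='z': counts = {'y': 8, 'x': 3, 'z': 10}
i=7, x='y': counts = {'y': 15, 'x': 3, 'z': 10}
i=8, x='z': counts = {'y': 15, 'x': 3, 'z': 18}
i=9, x='y': counts = {'y': 24, 'x': 3, 'z': 18}

{'y': 24, 'x': 3, 'z': 18}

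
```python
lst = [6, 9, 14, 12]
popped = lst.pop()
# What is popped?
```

12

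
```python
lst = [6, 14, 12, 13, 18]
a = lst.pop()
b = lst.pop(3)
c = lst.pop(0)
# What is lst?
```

After line 1: lst = [6, 14, 12, 13, 18]
After line 2 (pop() -> a = 18): lst = [6, 14, 12, 13]
After line 3 (pop(3) -> b = 13): lst = [6, 14, 12]
After line 4 (pop(0) -> c = 6): lst = [14, 12]

[14, 12]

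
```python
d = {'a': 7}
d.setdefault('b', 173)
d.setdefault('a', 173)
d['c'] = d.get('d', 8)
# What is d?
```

After line 1: d = {'a': 7}
After line 2 (setdefault adds 'b'=173): d = {'a': 7, 'b': 173}
After line 3 (setdefault 'a' no-op, already exists): d = {'a': 7, 'b': 173}
After line 4 (get('d', 8) returns default since 'd' not in d): d = {'a': 7, 'b': 173, 'c': 8}

{'a': 7, 'b': 173, 'c': 8}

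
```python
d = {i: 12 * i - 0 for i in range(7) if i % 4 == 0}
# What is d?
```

{0: 0, 4: 48}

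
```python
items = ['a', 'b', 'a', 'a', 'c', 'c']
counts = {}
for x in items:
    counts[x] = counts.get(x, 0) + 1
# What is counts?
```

Initial: counts = {}, items = ['a', 'b', 'a', 'a', 'c', 'c']
See 'a': counts = {'a': 1}
See 'b': counts = {'a': 1, 'b': 1}
See 'a': counts = {'a': 2, 'b': 1}
See 'a': counts = {'a': 3, 'b': 1}
See 'c': counts = {'a': 3, 'b': 1, 'c': 1}
See 'c': counts = {'a': 3, 'b': 1, 'c': 2}

{'a': 3, 'b': 1, 'c': 2}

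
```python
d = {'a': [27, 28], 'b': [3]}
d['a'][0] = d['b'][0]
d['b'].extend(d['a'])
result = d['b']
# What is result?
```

After line 1: d = {'a': [27, 28], 'b': [3]}
After line 2 (a[0] = b[0] = 3): d = {'a': [3, 28], 'b': [3]}
After line 3 (b.extend(a) appends [3, 28]): d = {'a': [3, 28], 'b': [3, 3, 28]}
After line 4: result = d['b'] = [3, 3, 28]

[3, 3, 28]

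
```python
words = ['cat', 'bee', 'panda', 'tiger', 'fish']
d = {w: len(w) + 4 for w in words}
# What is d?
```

{'cat': 7, 'bee': 7, 'panda': 9, 'tiger': 9, 'fish': 8}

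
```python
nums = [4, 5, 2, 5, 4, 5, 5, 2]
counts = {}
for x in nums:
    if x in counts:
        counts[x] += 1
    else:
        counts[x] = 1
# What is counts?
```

Initial: counts = {}, nums = [4, 5, 2, 5, 4, 5, 5, 2]
See 4: counts = {4: 1}
See 5: counts = {4: 1, 5: 1}
See 2: counts = {4: 1, 5: 1, 2: 1}
See 5: counts = {4: 1, 5: 2, 2: 1}
See 4: counts = {4: 2, 5: 2, 2: 1}
See 5: counts = {4: 2, 5: 3, 2: 1}
See 5: counts = {4: 2, 5: 4, 2: 1}
See 2: counts = {4: 2, 5: 4, 2: 2}

{4: 2, 5: 4, 2: 2}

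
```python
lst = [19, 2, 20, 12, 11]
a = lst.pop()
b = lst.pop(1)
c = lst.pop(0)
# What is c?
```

After line 1: lst = [19, 2, 20, 12, 11]
After line 2 (pop() -> a = 11): lst = [19, 2, 20, 12]
After line 3 (pop(1) -> b = 2): lst = [19, 20, 12]
After line 4 (pop(0) -> c = 19): lst = [20, 12]

19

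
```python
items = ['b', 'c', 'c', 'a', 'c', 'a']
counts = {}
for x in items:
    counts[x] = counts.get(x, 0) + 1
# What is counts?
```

Initial: counts = {}, items = ['b', 'c', 'c', 'a', 'c', 'a']
See 'b': counts = {'b': 1}
See 'c': counts = {'b': 1, 'c': 1}
See 'c': counts = {'b': 1, 'c': 2}
See 'a': counts = {'b': 1, 'c': 2, 'a': 1}
See 'c': counts = {'b': 1, 'c': 3, 'a': 1}
See 'a': counts = {'b': 1, 'c': 3, 'a': 2}

{'b': 1, 'c': 3, 'a': 2}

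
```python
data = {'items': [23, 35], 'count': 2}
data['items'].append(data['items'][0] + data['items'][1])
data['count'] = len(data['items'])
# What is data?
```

After line 1: data = {'items': [23, 35], 'count': 2}
After line 2 (append 23 + 35 = 58): data = {'items': [23, 35, 58], 'count': 2}
After line 3 (count = len(items) = 3): data = {'items': [23, 35, 58], 'count': 3}

{'items': [23, 35, 58], 'count': 3}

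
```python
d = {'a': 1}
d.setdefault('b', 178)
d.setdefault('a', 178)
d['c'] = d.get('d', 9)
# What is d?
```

After line 1: d = {'a': 1}
After line 2 (setdefault adds 'b'=178): d = {'a': 1, 'b': 178}
After line 3 (setdefault 'a' no-op, already exists): d = {'a': 1, 'b': 178}
After line 4 (get('d', 9) returns default since 'd' not in d): d = {'a': 1, 'b': 178, 'c': 9}

{'a': 1, 'b': 178, 'c': 9}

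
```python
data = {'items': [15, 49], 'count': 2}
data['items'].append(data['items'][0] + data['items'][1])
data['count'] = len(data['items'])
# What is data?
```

After line 1: data = {'items': [15, 49], 'count': 2}
After line 2 (append 15 + 49 = 64): data = {'items': [15, 49, 64], 'count': 2}
After line 3 (count = len(items) = 3): data = {'items': [15, 49, 64], 'count': 3}

{'items': [15, 49, 64], 'count': 3}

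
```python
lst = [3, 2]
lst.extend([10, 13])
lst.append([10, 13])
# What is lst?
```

After line 1: lst = [3, 2]
After line 2 (extend unpacks [10, 13]): lst = [3, 2, 10, 13]
After line 3 (append adds [10, 13] as single element): lst = [3, 2, 10, 13, [10, 13]]

[3, 2, 10, 13, [10, 13]]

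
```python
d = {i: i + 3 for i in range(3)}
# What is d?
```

{0: 3, 1: 4, 2: 5}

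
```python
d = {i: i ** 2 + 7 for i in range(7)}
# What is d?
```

{0: 7, 1: 8, 2: 11, 3: 16, 4: 23, 5: 32, 6: 43}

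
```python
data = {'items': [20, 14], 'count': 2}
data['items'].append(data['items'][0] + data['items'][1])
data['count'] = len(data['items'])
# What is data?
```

After line 1: data = {'items': [20, 14], 'count': 2}
After line 2 (append 20 + 14 = 34): data = {'items': [20, 14, 34], 'count': 2}
After line 3 (count = len(items) = 3): data = {'items': [20, 14, 34], 'count': 3}

{'items': [20, 14, 34], 'count': 3}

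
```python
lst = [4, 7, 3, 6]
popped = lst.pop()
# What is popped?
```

6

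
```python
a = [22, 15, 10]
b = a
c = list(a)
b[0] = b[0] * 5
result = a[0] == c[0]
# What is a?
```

After line 1: a = [22, 15, 10]
After line 2 (b = a, alias): a = [22, 15, 10], b = [22, 15, 10]
After line 3 (c = list(a) is a copy, new object): c = [22, 15, 10]
After line 4 (b[0] = 22 * 5 = 110; mutates shared a/b): a = b = [110, 15, 10], c = [22, 15, 10]
After line 5 (a[0] = 110, c[0] = 22; result = False)

[110, 15, 10]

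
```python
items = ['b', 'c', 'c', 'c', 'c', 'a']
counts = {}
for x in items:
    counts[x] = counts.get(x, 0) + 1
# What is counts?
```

Initial: counts = {}, items = ['b', 'c', 'c', 'c', 'c', 'a']
See 'b': counts = {'b': 1}
See 'c': counts = {'b': 1, 'c': 1}
See 'c': counts = {'b': 1, 'c': 2}
See 'c': counts = {'b': 1, 'c': 3}
See 'c': counts = {'b': 1, 'c': 4}
See 'a': counts = {'b': 1, 'c': 4, 'a': 1}

{'b': 1, 'c': 4, 'a': 1}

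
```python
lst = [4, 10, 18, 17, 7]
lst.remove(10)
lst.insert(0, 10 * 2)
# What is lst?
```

After line 1: lst = [4, 10, 18, 17, 7]
After line 2 (remove first 10): lst = [4, 18, 17, 7]
After line 3 (insert 20 at index 0): lst = [20, 4, 18, 17, 7]

[20, 4, 18, 17, 7]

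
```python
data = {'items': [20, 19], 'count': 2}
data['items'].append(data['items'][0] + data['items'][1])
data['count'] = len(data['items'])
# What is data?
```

After line 1: data = {'items': [20, 19], 'count': 2}
After line 2 (append 20 + 19 = 39): data = {'items': [20, 19, 39], 'count': 2}
After line 3 (count = len(items) = 3): data = {'items': [20, 19, 39], 'count': 3}

{'items': [20, 19, 39], 'count': 3}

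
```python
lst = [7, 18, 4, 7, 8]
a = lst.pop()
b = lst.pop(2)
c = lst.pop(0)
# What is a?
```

After line 1: lst = [7, 18, 4, 7, 8]
After line 2 (pop() -> a = 8): lst = [7, 18, 4, 7]
After line 3 (pop(2) -> b = 4): lst = [7, 18, 7]
After line 4 (pop(0) -> c = 7): lst = [18, 7]

8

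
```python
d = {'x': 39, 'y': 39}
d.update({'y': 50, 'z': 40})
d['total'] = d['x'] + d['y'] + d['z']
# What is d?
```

After line 1: d = {'x': 39, 'y': 39}
After line 2 (y overwritten, z added): d = {'x': 39, 'y': 50, 'z': 40}
After line 3 (total = 39 + 50 + 40 = 129): d = {'x': 39, 'y': 50, 'z': 40, 'total': 129}

{'x': 39, 'y': 50, 'z': 40, 'total': 129}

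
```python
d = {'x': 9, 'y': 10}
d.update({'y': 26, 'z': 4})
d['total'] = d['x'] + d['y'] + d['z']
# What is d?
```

After line 1: d = {'x': 9, 'y': 10}
After line 2 (y overwritten, z added): d = {'x': 9, 'y': 26, 'z': 4}
After line 3 (total = 9 + 26 + 4 = 39): d = {'x': 9, 'y': 26, 'z': 4, 'total': 39}

{'x': 9, 'y': 26, 'z': 4, 'total': 39}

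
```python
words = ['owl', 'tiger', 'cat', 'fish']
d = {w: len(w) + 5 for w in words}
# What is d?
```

{'owl': 8, 'tiger': 10, 'cat': 8, 'fish': 9}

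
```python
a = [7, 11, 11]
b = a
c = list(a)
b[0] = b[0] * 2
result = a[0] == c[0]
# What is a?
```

After line 1: a = [7, 11, 11]
After line 2 (b = a, alias): a = [7, 11, 11], b = [7, 11, 11]
After line 3 (c = list(a) is a copy, new object): c = [7, 11, 11]
After line 4 (b[0] = 7 * 2 = 14; mutates shared a/b): a = b = [14, 11, 11], c = [7, 11, 11]
After line 5 (a[0] = 14, c[0] = 7; result = False)

[14, 11, 11]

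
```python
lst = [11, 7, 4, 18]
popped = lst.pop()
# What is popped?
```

18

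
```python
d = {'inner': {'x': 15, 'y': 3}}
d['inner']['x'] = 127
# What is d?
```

After line 1: d = {'inner': {'x': 15, 'y': 3}}
After line 2 (inner x overwritten): d = {'inner': {'x': 127, 'y': 3}}

{'inner': {'x': 127, 'y': 3}}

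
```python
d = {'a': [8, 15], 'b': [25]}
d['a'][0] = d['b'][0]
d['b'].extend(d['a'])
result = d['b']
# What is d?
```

After line 1: d = {'a': [8, 15], 'b': [25]}
After line 2 (a[0] = b[0] = 25): d = {'a': [25, 15], 'b': [25]}
After line 3 (b.extend(a) appends [25, 15]): d = {'a': [25, 15], 'b': [25, 25, 15]}
After line 4: result = d['b'] = [25, 25, 15]

{'a': [25, 15], 'b': [25, 25, 15]}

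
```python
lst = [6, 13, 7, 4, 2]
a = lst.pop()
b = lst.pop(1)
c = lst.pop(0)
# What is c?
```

After line 1: lst = [6, 13, 7, 4, 2]
After line 2 (pop() -> a = 2): lst = [6, 13, 7, 4]
After line 3 (pop(1) -> b = 13): lst = [6, 7, 4]
After line 4 (pop(0) -> c = 6): lst = [7, 4]

6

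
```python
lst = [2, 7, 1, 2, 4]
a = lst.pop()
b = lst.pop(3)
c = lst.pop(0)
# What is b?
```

After line 1: lst = [2, 7, 1, 2, 4]
After line 2 (pop() -> a = 4): lst = [2, 7, 1, 2]
After line 3 (pop(3) -> b = 2): lst = [2, 7, 1]
After line 4 (pop(0) -> c = 2): lst = [7, 1]

2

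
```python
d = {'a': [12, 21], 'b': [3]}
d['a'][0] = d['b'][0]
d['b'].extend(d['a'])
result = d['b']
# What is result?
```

After line 1: d = {'a': [12, 21], 'b': [3]}
After line 2 (a[0] = b[0] = 3): d = {'a': [3, 21], 'b': [3]}
After line 3 (b.extend(a) appends [3, 21]): d = {'a': [3, 21], 'b': [3, 3, 21]}
After line 4: result = d['b'] = [3, 3, 21]

[3, 3, 21]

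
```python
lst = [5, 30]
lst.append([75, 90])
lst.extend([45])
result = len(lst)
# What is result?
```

After line 1: lst = [5, 30]
After line 2 (append adds [75, 90] as single element): lst = [5, 30, [75, 90]]
After line 3 (extend unpacks [45], adds 45): lst = [5, 30, [75, 90], 45]
After line 4: result = len(lst) = 4

4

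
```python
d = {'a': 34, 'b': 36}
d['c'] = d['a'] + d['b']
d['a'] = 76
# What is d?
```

After line 1: d = {'a': 34, 'b': 36}
After line 2 (d['c'] = 34 + 36): d = {'a': 34, 'b': 36, 'c': 70}
After line 3: d = {'a': 76, 'b': 36, 'c': 70}

{'a': 76, 'b': 36, 'c': 70}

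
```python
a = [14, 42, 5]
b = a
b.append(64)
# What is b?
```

After line 1: a = [14, 42, 5]
After line 2 (b = a is an alias, same object): a = [14, 42, 5], b = [14, 42, 5]
After line 3 (b.append mutates the shared list): a = [14, 42, 5, 64], b = [14, 42, 5, 64]

[14, 42, 5, 64]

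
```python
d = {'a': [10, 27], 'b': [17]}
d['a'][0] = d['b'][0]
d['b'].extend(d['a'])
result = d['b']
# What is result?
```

After line 1: d = {'a': [10, 27], 'b': [17]}
After line 2 (a[0] = b[0] = 17): d = {'a': [17, 27], 'b': [17]}
After line 3 (b.extend(a) appends [17, 27]): d = {'a': [17, 27], 'b': [17, 17, 27]}
After line 4: result = d['b'] = [17, 17, 27]

[17, 17, 27]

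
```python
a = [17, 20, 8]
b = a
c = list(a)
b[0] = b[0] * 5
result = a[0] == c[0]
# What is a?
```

After line 1: a = [17, 20, 8]
After line 2 (b = a, alias): a = [17, 20, 8], b = [17, 20, 8]
After line 3 (c = list(a) is a copy, new object): c = [17, 20, 8]
After line 4 (b[0] = 17 * 5 = 85; mutates shared a/b): a = b = [85, 20, 8], c = [17, 20, 8]
After line 5 (a[0] = 85, c[0] = 17; result = False)

[85, 20, 8]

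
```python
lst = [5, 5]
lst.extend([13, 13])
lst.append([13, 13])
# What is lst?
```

After line 1: lst = [5, 5]
After line 2 (extend unpacks [13, 13]): lst = [5, 5, 13, 13]
After line 3 (append adds [13, 13] as single element): lst = [5, 5, 13, 13, [13, 13]]

[5, 5, 13, 13, [13, 13]]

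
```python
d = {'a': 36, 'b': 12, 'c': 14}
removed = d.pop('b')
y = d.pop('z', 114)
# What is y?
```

After line 1: d = {'a': 36, 'b': 12, 'c': 14}
After line 2 (pop 'b' returns 12): d = {'a': 36, 'c': 14}, removed = 12
After line 3 (pop 'z' missing, returns default 114): d = {'a': 36, 'c': 14}, y = 114

114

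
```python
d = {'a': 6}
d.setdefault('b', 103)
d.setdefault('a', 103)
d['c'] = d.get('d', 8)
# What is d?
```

After line 1: d = {'a': 6}
After line 2 (setdefault adds 'b'=103): d = {'a': 6, 'b': 103}
After line 3 (setdefault 'a' no-op, already exists): d = {'a': 6, 'b': 103}
After line 4 (get('d', 8) returns default since 'd' not in d): d = {'a': 6, 'b': 103, 'c': 8}

{'a': 6, 'b': 103, 'c': 8}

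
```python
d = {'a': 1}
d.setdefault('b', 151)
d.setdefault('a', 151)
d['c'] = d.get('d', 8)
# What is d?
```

After line 1: d = {'a': 1}
After line 2 (setdefault adds 'b'=151): d = {'a': 1, 'b': 151}
After line 3 (setdefault 'a' no-op, already exists): d = {'a': 1, 'b': 151}
After line 4 (get('d', 8) returns default since 'd' not in d): d = {'a': 1, 'b': 151, 'c': 8}

{'a': 1, 'b': 151, 'c': 8}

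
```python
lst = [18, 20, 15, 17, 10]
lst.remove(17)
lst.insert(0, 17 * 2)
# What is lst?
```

After line 1: lst = [18, 20, 15, 17, 10]
After line 2 (remove first 17): lst = [18, 20, 15, 10]
After line 3 (insert 34 at index 0): lst = [34, 18, 20, 15, 10]

[34, 18, 20, 15, 10]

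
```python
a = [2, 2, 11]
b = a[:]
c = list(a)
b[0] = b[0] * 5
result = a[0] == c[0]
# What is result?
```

After line 1: a = [2, 2, 11]
After line 2 (b = a[:], copy): a = [2, 2, 11], b = [2, 2, 11]
After line 3 (c = list(a) is a copy, new object): c = [2, 2, 11]
After line 4 (b[0] = 2 * 5 = 10; only b mutates (copy)): a = [2, 2, 11], b = [10, 2, 11], c = [2, 2, 11]
After line 5 (a[0] = 2, c[0] = 2; result = True)

True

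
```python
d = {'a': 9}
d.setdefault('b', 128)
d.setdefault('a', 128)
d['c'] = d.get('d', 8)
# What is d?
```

After line 1: d = {'a': 9}
After line 2 (setdefault adds 'b'=128): d = {'a': 9, 'b': 128}
After line 3 (setdefault 'a' no-op, already exists): d = {'a': 9, 'b': 128}
After line 4 (get('d', 8) returns default since 'd' not in d): d = {'a': 9, 'b': 128, 'c': 8}

{'a': 9, 'b': 128, 'c': 8}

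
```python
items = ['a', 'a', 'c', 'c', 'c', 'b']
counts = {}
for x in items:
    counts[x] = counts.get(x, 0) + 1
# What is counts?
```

Initial: counts = {}, items = ['a', 'a', 'c', 'c', 'c', 'b']
See 'a': counts = {'a': 1}
See 'a': counts = {'a': 2}
See 'c': counts = {'a': 2, 'c': 1}
See 'c': counts = {'a': 2, 'c': 2}
See 'c': counts = {'a': 2, 'c': 3}
See 'b': counts = {'a': 2, 'c': 3, 'b': 1}

{'a': 2, 'c': 3, 'b': 1}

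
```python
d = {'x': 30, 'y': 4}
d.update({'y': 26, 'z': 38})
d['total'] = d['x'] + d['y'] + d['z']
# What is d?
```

After line 1: d = {'x': 30, 'y': 4}
After line 2 (y overwritten, z added): d = {'x': 30, 'y': 26, 'z': 38}
After line 3 (total = 30 + 26 + 38 = 94): d = {'x': 30, 'y': 26, 'z': 38, 'total': 94}

{'x': 30, 'y': 26, 'z': 38, 'total': 94}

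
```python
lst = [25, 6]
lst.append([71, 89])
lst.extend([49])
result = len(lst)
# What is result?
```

After line 1: lst = [25, 6]
After line 2 (append adds [71, 89] as single element): lst = [25, 6, [71, 89]]
After line 3 (extend unpacks [49], adds 49): lst = [25, 6, [71, 89], 49]
After line 4: result = len(lst) = 4

4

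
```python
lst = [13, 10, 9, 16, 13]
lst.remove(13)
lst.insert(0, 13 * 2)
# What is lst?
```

After line 1: lst = [13, 10, 9, 16, 13]
After line 2 (remove first 13): lst = [10, 9, 16, 13]
After line 3 (insert 26 at index 0): lst = [26, 10, 9, 16, 13]

[26, 10, 9, 16, 13]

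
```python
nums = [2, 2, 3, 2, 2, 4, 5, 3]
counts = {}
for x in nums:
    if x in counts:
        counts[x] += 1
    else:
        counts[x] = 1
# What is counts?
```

Initial: counts = {}, nums = [2, 2, 3, 2, 2, 4, 5, 3]
See 2: counts = {2: 1}
See 2: counts = {2: 2}
See 3: counts = {2: 2, 3: 1}
See 2: counts = {2: 3, 3: 1}
See 2: counts = {2: 4, 3: 1}
See 4: counts = {2: 4, 3: 1, 4: 1}
See 5: counts = {2: 4, 3: 1, 4: 1, 5: 1}
See 3: counts = {2: 4, 3: 2, 4: 1, 5: 1}

{2: 4, 3: 2, 4: 1, 5: 1}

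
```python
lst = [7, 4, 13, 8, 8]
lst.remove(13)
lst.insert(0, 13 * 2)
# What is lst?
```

After line 1: lst = [7, 4, 13, 8, 8]
After line 2 (remove first 13): lst = [7, 4, 8, 8]
After line 3 (insert 26 at index 0): lst = [26, 7, 4, 8, 8]

[26, 7, 4, 8, 8]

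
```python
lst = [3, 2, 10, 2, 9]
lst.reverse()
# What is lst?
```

[9, 2, 10, 2, 3]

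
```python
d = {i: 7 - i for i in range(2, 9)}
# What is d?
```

{2: 5, 3: 4, 4: 3, 5: 2, 6: 1, 7: 0, 8: -1}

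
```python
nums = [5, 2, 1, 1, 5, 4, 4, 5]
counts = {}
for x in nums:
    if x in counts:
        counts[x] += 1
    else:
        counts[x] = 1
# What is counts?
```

Initial: counts = {}, nums = [5, 2, 1, 1, 5, 4, 4, 5]
See 5: counts = {5: 1}
See 2: counts = {5: 1, 2: 1}
See 1: counts = {5: 1, 2: 1, 1: 1}
See 1: counts = {5: 1, 2: 1, 1: 2}
See 5: counts = {5: 2, 2: 1, 1: 2}
See 4: counts = {5: 2, 2: 1, 1: 2, 4: 1}
See 4: counts = {5: 2, 2: 1, 1: 2, 4: 2}
See 5: counts = {5: 3, 2: 1, 1: 2, 4: 2}

{5: 3, 2: 1, 1: 2, 4: 2}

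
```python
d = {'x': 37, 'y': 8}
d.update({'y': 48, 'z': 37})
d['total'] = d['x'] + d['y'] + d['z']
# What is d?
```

After line 1: d = {'x': 37, 'y': 8}
After line 2 (y overwritten, z added): d = {'x': 37, 'y': 48, 'z': 37}
After line 3 (total = 37 + 48 + 37 = 122): d = {'x': 37, 'y': 48, 'z': 37, 'total': 122}

{'x': 37, 'y': 48, 'z': 37, 'total': 122}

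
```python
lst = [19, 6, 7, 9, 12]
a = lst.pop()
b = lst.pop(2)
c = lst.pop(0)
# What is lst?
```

After line 1: lst = [19, 6, 7, 9, 12]
After line 2 (pop() -> a = 12): lst = [19, 6, 7, 9]
After line 3 (pop(2) -> b = 7): lst = [19, 6, 9]
After line 4 (pop(0) -> c = 19): lst = [6, 9]

[6, 9]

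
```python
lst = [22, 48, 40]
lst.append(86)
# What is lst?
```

[22, 48, 40, 86]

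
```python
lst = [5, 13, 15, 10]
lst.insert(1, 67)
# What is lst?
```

[5, 67, 13, 15, 10]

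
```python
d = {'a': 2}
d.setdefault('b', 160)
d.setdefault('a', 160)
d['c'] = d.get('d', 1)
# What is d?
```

After line 1: d = {'a': 2}
After line 2 (setdefault adds 'b'=160): d = {'a': 2, 'b': 160}
After line 3 (setdefault 'a' no-op, already exists): d = {'a': 2, 'b': 160}
After line 4 (get('d', 1) returns default since 'd' not in d): d = {'a': 2, 'b': 160, 'c': 1}

{'a': 2, 'b': 160, 'c': 1}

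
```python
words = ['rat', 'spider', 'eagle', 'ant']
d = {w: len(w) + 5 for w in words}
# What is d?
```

{'rat': 8, 'spider': 11, 'eagle': 10, 'ant': 8}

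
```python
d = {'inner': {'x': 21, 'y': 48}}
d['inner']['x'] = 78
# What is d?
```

After line 1: d = {'inner': {'x': 21, 'y': 48}}
After line 2 (inner x overwritten): d = {'inner': {'x': 78, 'y': 48}}

{'inner': {'x': 78, 'y': 48}}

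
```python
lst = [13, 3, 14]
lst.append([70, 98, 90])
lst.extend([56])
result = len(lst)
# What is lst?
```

After line 1: lst = [13, 3, 14]
After line 2 (append adds [70, 98, 90] as single element): lst = [13, 3, 14, [70, 98, 90]]
After line 3 (extend unpacks [56], adds 56): lst = [13, 3, 14, [70, 98, 90], 56]
After line 4: result = len(lst) = 5

[13, 3, 14, [70, 98, 90], 56]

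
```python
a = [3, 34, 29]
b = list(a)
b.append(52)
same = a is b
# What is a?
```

After line 1: a = [3, 34, 29]
After line 2 (b = list(a) is a shallow copy, new object): a = [3, 34, 29], b = [3, 34, 29]
After line 3 (append only mutates b): a = [3, 34, 29], b = [3, 34, 29, 52]
After line 4 (same = a is b; different objects -> False): same = False

[3, 34, 29]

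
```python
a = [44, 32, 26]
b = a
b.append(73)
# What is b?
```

After line 1: a = [44, 32, 26]
After line 2 (b = a is an alias, same object): a = [44, 32, 26], b = [44, 32, 26]
After line 3 (b.append mutates the shared list): a = [44, 32, 26, 73], b = [44, 32, 26, 73]

[44, 32, 26, 73]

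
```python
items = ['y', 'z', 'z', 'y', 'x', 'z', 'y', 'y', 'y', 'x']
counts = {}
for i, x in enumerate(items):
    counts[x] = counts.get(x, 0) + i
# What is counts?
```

Initial: counts = {}, items = ['y', 'z', 'z', 'y', 'x', 'z', 'y', 'y', 'y', 'x']
i=0, x='y': counts = {'y': 0}
i=1, x='z': counts = {'y': 0, 'z': 1}
i=2, x='z': counts = {'y': 0, 'z': 3}
i=3, x='y': counts = {'y': 3, 'z': 3}
i=4, x='x': counts = {'y': 3, 'z': 3, 'x': 4}
i=5, x='z': counts = {'y': 3, 'z': 8, 'x': 4}
i=6, x='y': counts = {'y': 9, 'z': 8, 'x': 4}
i=7, x='y': counts = {'y': 16, 'z': 8, 'x': 4}
i=8, x='y': counts = {'y': 24, 'z': 8, 'x': 4}
i=9, x='x': counts = {'y': 24, 'z': 8, 'x': 13}

{'y': 24, 'z': 8, 'x': 13}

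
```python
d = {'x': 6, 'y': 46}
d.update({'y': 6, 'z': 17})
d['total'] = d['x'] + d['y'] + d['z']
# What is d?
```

After line 1: d = {'x': 6, 'y': 46}
After line 2 (y overwritten, z added): d = {'x': 6, 'y': 6, 'z': 17}
After line 3 (total = 6 + 6 + 17 = 29): d = {'x': 6, 'y': 6, 'z': 17, 'total': 29}

{'x': 6, 'y': 6, 'z': 17, 'total': 29}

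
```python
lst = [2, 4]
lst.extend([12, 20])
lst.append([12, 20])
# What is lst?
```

After line 1: lst = [2, 4]
After line 2 (extend unpacks [12, 20]): lst = [2, 4, 12, 20]
After line 3 (append adds [12, 20] as single element): lst = [2, 4, 12, 20, [12, 20]]

[2, 4, 12, 20, [12, 20]]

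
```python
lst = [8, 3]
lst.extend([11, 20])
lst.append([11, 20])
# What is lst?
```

After line 1: lst = [8, 3]
After line 2 (extend unpacks [11, 20]): lst = [8, 3, 11, 20]
After line 3 (append adds [11, 20] as single element): lst = [8, 3, 11, 20, [11, 20]]

[8, 3, 11, 20, [11, 20]]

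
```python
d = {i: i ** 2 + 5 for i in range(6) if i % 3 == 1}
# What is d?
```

{1: 6, 4: 21}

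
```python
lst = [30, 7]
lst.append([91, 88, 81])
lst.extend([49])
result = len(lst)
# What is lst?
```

After line 1: lst = [30, 7]
After line 2 (append adds [91, 88, 81] as single element): lst = [30, 7, [91, 88, 81]]
After line 3 (extend unpacks [49], adds 49): lst = [30, 7, [91, 88, 81], 49]
After line 4: result = len(lst) = 4

[30, 7, [91, 88, 81], 49]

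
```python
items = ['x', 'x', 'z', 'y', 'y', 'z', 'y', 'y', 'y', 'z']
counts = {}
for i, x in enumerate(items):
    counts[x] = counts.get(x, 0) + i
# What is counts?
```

Initial: counts = {}, items = ['x', 'x', 'z', 'y', 'y', 'z', 'y', 'y', 'y', 'z']
i=0, x='x': counts = {'x': 0}
i=1, x='x': counts = {'x': 1}
i=2, x='z': counts = {'x': 1, 'z': 2}
i=3, x='y': counts = {'x': 1, 'z': 2, 'y': 3}
i=4, x='y': counts = {'x': 1, 'z': 2, 'y': 7}
i=5, x='z': counts = {'x': 1, 'z': 7, 'y': 7}
i=6, x='y': counts = {'x': 1, 'z': 7, 'y': 13}
i=7, x='y': counts = {'x': 1, 'z': 7, 'y': 20}
i=8, x='y': counts = {'x': 1, 'z': 7, 'y': 28}
i=9, x='z': counts = {'x': 1, 'z': 16, 'y': 28}

{'x': 1, 'z': 16, 'y': 28}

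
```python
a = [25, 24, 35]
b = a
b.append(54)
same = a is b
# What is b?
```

After line 1: a = [25, 24, 35]
After line 2 (b = a is an alias, same object): a = [25, 24, 35], b = [25, 24, 35]
After line 3 (b.append mutates the shared list): a = [25, 24, 35, 54], b = [25, 24, 35, 54]
After line 4 (same = a is b; same object -> True): same = True

[25, 24, 35, 54]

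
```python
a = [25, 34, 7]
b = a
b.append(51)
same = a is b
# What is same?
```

After line 1: a = [25, 34, 7]
After line 2 (b = a is an alias, same object): a = [25, 34, 7], b = [25, 34, 7]
After line 3 (b.append mutates the shared list): a = [25, 34, 7, 51], b = [25, 34, 7, 51]
After line 4 (same = a is b; same object -> True): same = True

True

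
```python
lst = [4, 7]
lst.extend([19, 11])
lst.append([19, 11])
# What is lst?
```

After line 1: lst = [4, 7]
After line 2 (extend unpacks [19, 11]): lst = [4, 7, 19, 11]
After line 3 (append adds [19, 11] as single element): lst = [4, 7, 19, 11, [19, 11]]

[4, 7, 19, 11, [19, 11]]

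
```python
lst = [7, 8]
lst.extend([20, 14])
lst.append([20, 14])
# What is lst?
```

After line 1: lst = [7, 8]
After line 2 (extend unpacks [20, 14]): lst = [7, 8, 20, 14]
After line 3 (append adds [20, 14] as single element): lst = [7, 8, 20, 14, [20, 14]]

[7, 8, 20, 14, [20, 14]]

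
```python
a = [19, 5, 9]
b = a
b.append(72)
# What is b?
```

After line 1: a = [19, 5, 9]
After line 2 (b = a is an alias, same object): a = [19, 5, 9], b = [19, 5, 9]
After line 3 (b.append mutates the shared list): a = [19, 5, 9, 72], b = [19, 5, 9, 72]

[19, 5, 9, 72]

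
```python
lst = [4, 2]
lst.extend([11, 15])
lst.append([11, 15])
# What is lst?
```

After line 1: lst = [4, 2]
After line 2 (extend unpacks [11, 15]): lst = [4, 2, 11, 15]
After line 3 (append adds [11, 15] as single element): lst = [4, 2, 11, 15, [11, 15]]

[4, 2, 11, 15, [11, 15]]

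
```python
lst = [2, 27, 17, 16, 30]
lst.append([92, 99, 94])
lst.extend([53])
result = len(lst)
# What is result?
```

After line 1: lst = [2, 27, 17, 16, 30]
After line 2 (append adds [92, 99, 94] as single element): lst = [2, 27, 17, 16, 30, [92, 99, 94]]
After line 3 (extend unpacks [53], adds 53): lst = [2, 27, 17, 16, 30, [92, 99, 94], 53]
After line 4: result = len(lst) = 7

7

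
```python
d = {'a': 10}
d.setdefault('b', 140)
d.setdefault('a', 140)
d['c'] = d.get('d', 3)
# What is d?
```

After line 1: d = {'a': 10}
After line 2 (setdefault adds 'b'=140): d = {'a': 10, 'b': 140}
After line 3 (setdefault 'a' no-op, already exists): d = {'a': 10, 'b': 140}
After line 4 (get('d', 3) returns default since 'd' not in d): d = {'a': 10, 'b': 140, 'c': 3}

{'a': 10, 'b': 140, 'c': 3}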